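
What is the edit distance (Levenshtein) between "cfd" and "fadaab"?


Computing edit distance: "cfd" -> "fadaab"
DP table:
           f    a    d    a    a    b
      0    1    2    3    4    5    6
  c   1    1    2    3    4    5    6
  f   2    1    2    3    4    5    6
  d   3    2    2    2    3    4    5
Edit distance = dp[3][6] = 5

5


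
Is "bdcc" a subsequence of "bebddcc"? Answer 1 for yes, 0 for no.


Check if "bdcc" is a subsequence of "bebddcc"
Greedy scan:
  Position 0 ('b'): matches sub[0] = 'b'
  Position 1 ('e'): no match needed
  Position 2 ('b'): no match needed
  Position 3 ('d'): matches sub[1] = 'd'
  Position 4 ('d'): no match needed
  Position 5 ('c'): matches sub[2] = 'c'
  Position 6 ('c'): matches sub[3] = 'c'
All 4 characters matched => is a subsequence

1


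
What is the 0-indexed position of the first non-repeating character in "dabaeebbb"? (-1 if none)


Input: dabaeebbb
Character frequencies:
  'a': 2
  'b': 4
  'd': 1
  'e': 2
Scanning left to right for freq == 1:
  Position 0 ('d'): unique! => answer = 0

0


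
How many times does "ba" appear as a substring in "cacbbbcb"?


Searching for "ba" in "cacbbbcb"
Scanning each position:
  Position 0: "ca" => no
  Position 1: "ac" => no
  Position 2: "cb" => no
  Position 3: "bb" => no
  Position 4: "bb" => no
  Position 5: "bc" => no
  Position 6: "cb" => no
Total occurrences: 0

0


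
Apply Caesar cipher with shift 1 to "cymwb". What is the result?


Caesar cipher: shift "cymwb" by 1
  'c' (pos 2) + 1 = pos 3 = 'd'
  'y' (pos 24) + 1 = pos 25 = 'z'
  'm' (pos 12) + 1 = pos 13 = 'n'
  'w' (pos 22) + 1 = pos 23 = 'x'
  'b' (pos 1) + 1 = pos 2 = 'c'
Result: dznxc

dznxc


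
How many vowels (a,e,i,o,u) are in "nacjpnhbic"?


Input: nacjpnhbic
Checking each character:
  'n' at position 0: consonant
  'a' at position 1: vowel (running total: 1)
  'c' at position 2: consonant
  'j' at position 3: consonant
  'p' at position 4: consonant
  'n' at position 5: consonant
  'h' at position 6: consonant
  'b' at position 7: consonant
  'i' at position 8: vowel (running total: 2)
  'c' at position 9: consonant
Total vowels: 2

2


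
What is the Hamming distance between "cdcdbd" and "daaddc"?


Comparing "cdcdbd" and "daaddc" position by position:
  Position 0: 'c' vs 'd' => differ
  Position 1: 'd' vs 'a' => differ
  Position 2: 'c' vs 'a' => differ
  Position 3: 'd' vs 'd' => same
  Position 4: 'b' vs 'd' => differ
  Position 5: 'd' vs 'c' => differ
Total differences (Hamming distance): 5

5


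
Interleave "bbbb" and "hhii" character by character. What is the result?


Interleaving "bbbb" and "hhii":
  Position 0: 'b' from first, 'h' from second => "bh"
  Position 1: 'b' from first, 'h' from second => "bh"
  Position 2: 'b' from first, 'i' from second => "bi"
  Position 3: 'b' from first, 'i' from second => "bi"
Result: bhbhbibi

bhbhbibi


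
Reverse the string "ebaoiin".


Input: ebaoiin
Reading characters right to left:
  Position 6: 'n'
  Position 5: 'i'
  Position 4: 'i'
  Position 3: 'o'
  Position 2: 'a'
  Position 1: 'b'
  Position 0: 'e'
Reversed: niioabe

niioabe


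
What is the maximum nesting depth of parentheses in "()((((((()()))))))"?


Input: "()((((((()()))))))"
Tracking depth:
  Position 0 '(': depth becomes 1
  Position 1 ')': depth becomes 0
  Position 2 '(': depth becomes 1
  Position 3 '(': depth becomes 2
  Position 4 '(': depth becomes 3
  Position 5 '(': depth becomes 4
  Position 6 '(': depth becomes 5
  Position 7 '(': depth becomes 6
  Position 8 '(': depth becomes 7
  Position 9 ')': depth becomes 6
  Position 10 '(': depth becomes 7
  Position 11 ')': depth becomes 6
  Position 12 ')': depth becomes 5
  Position 13 ')': depth becomes 4
  Position 14 ')': depth becomes 3
  Position 15 ')': depth becomes 2
  Position 16 ')': depth becomes 1
  Position 17 ')': depth becomes 0
Maximum depth reached: 7

7


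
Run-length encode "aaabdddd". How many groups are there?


Input: aaabdddd
Scanning for consecutive runs:
  Group 1: 'a' x 3 (positions 0-2)
  Group 2: 'b' x 1 (positions 3-3)
  Group 3: 'd' x 4 (positions 4-7)
Total groups: 3

3


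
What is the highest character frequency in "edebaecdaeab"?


Input: edebaecdaeab
Character counts:
  'a': 3
  'b': 2
  'c': 1
  'd': 2
  'e': 4
Maximum frequency: 4

4


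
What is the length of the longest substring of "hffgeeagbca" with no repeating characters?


Input: "hffgeeagbca"
Sliding window (track last position of each char):
  Position 0 ('h'): window [0,0] length 1 -- new best
  Position 1 ('f'): window [0,1] length 2 -- new best
  Position 2 ('f'): repeat (last at 1), move window start to 2
  Position 2 ('f'): window [2,2] length 1
  Position 3 ('g'): window [2,3] length 2
  Position 4 ('e'): window [2,4] length 3 -- new best
  Position 5 ('e'): repeat (last at 4), move window start to 5
  Position 5 ('e'): window [5,5] length 1
  Position 6 ('a'): window [5,6] length 2
  Position 7 ('g'): window [5,7] length 3
  Position 8 ('b'): window [5,8] length 4 -- new best
  Position 9 ('c'): window [5,9] length 5 -- new best
  Position 10 ('a'): repeat (last at 6), move window start to 7
  Position 10 ('a'): window [7,10] length 4
Longest substring with no repeats: "eagbc" with length 5

5


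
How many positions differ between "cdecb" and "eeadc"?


Comparing "cdecb" and "eeadc" position by position:
  Position 0: 'c' vs 'e' => DIFFER
  Position 1: 'd' vs 'e' => DIFFER
  Position 2: 'e' vs 'a' => DIFFER
  Position 3: 'c' vs 'd' => DIFFER
  Position 4: 'b' vs 'c' => DIFFER
Positions that differ: 5

5


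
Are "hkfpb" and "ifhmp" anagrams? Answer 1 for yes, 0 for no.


Strings: "hkfpb", "ifhmp"
Sorted first:  bfhkp
Sorted second: fhimp
Differ at position 0: 'b' vs 'f' => not anagrams

0


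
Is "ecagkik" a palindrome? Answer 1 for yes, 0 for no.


Input: ecagkik
Reversed: kikgace
  Compare pos 0 ('e') with pos 6 ('k'): MISMATCH
  Compare pos 1 ('c') with pos 5 ('i'): MISMATCH
  Compare pos 2 ('a') with pos 4 ('k'): MISMATCH
Result: not a palindrome

0


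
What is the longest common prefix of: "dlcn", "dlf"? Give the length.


Words: dlcn, dlf
  Position 0: all 'd' => match
  Position 1: all 'l' => match
  Position 2: ('c', 'f') => mismatch, stop
LCP = "dl" (length 2)

2


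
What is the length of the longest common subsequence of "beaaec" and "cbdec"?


LCS of "beaaec" and "cbdec"
DP table:
           c    b    d    e    c
      0    0    0    0    0    0
  b   0    0    1    1    1    1
  e   0    0    1    1    2    2
  a   0    0    1    1    2    2
  a   0    0    1    1    2    2
  e   0    0    1    1    2    2
  c   0    1    1    1    2    3
LCS length = dp[6][5] = 3

3


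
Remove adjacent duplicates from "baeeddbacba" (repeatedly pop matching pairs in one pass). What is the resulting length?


Input: baeeddbacba
Stack-based adjacent duplicate removal:
  Read 'b': push. Stack: b
  Read 'a': push. Stack: ba
  Read 'e': push. Stack: bae
  Read 'e': matches stack top 'e' => pop. Stack: ba
  Read 'd': push. Stack: bad
  Read 'd': matches stack top 'd' => pop. Stack: ba
  Read 'b': push. Stack: bab
  Read 'a': push. Stack: baba
  Read 'c': push. Stack: babac
  Read 'b': push. Stack: babacb
  Read 'a': push. Stack: babacba
Final stack: "babacba" (length 7)

7


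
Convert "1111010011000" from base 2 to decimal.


Input: "1111010011000" in base 2
Positional expansion:
  Digit '1' (value 1) x 2^12 = 4096
  Digit '1' (value 1) x 2^11 = 2048
  Digit '1' (value 1) x 2^10 = 1024
  Digit '1' (value 1) x 2^9 = 512
  Digit '0' (value 0) x 2^8 = 0
  Digit '1' (value 1) x 2^7 = 128
  Digit '0' (value 0) x 2^6 = 0
  Digit '0' (value 0) x 2^5 = 0
  Digit '1' (value 1) x 2^4 = 16
  Digit '1' (value 1) x 2^3 = 8
  Digit '0' (value 0) x 2^2 = 0
  Digit '0' (value 0) x 2^1 = 0
  Digit '0' (value 0) x 2^0 = 0
Sum = 7832

7832


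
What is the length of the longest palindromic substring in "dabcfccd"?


Input: "dabcfccd"
Checking substrings for palindromes:
  [3:6] "cfc" (len 3) => palindrome
  [5:7] "cc" (len 2) => palindrome
Longest palindromic substring: "cfc" with length 3

3


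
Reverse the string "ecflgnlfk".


Input: ecflgnlfk
Reading characters right to left:
  Position 8: 'k'
  Position 7: 'f'
  Position 6: 'l'
  Position 5: 'n'
  Position 4: 'g'
  Position 3: 'l'
  Position 2: 'f'
  Position 1: 'c'
  Position 0: 'e'
Reversed: kflnglfce

kflnglfce


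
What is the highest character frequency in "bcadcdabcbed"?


Input: bcadcdabcbed
Character counts:
  'a': 2
  'b': 3
  'c': 3
  'd': 3
  'e': 1
Maximum frequency: 3

3


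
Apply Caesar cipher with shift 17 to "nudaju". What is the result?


Caesar cipher: shift "nudaju" by 17
  'n' (pos 13) + 17 = pos 4 = 'e'
  'u' (pos 20) + 17 = pos 11 = 'l'
  'd' (pos 3) + 17 = pos 20 = 'u'
  'a' (pos 0) + 17 = pos 17 = 'r'
  'j' (pos 9) + 17 = pos 0 = 'a'
  'u' (pos 20) + 17 = pos 11 = 'l'
Result: elural

elural


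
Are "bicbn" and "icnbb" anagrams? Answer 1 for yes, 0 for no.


Strings: "bicbn", "icnbb"
Sorted first:  bbcin
Sorted second: bbcin
Sorted forms match => anagrams

1


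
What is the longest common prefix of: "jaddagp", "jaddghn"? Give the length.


Words: jaddagp, jaddghn
  Position 0: all 'j' => match
  Position 1: all 'a' => match
  Position 2: all 'd' => match
  Position 3: all 'd' => match
  Position 4: ('a', 'g') => mismatch, stop
LCP = "jadd" (length 4)

4


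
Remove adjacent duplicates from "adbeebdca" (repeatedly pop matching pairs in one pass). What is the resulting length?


Input: adbeebdca
Stack-based adjacent duplicate removal:
  Read 'a': push. Stack: a
  Read 'd': push. Stack: ad
  Read 'b': push. Stack: adb
  Read 'e': push. Stack: adbe
  Read 'e': matches stack top 'e' => pop. Stack: adb
  Read 'b': matches stack top 'b' => pop. Stack: ad
  Read 'd': matches stack top 'd' => pop. Stack: a
  Read 'c': push. Stack: ac
  Read 'a': push. Stack: aca
Final stack: "aca" (length 3)

3


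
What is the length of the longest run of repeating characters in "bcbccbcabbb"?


Input: "bcbccbcabbb"
Scanning for longest run:
  Position 1 ('c'): new char, reset run to 1
  Position 2 ('b'): new char, reset run to 1
  Position 3 ('c'): new char, reset run to 1
  Position 4 ('c'): continues run of 'c', length=2
  Position 5 ('b'): new char, reset run to 1
  Position 6 ('c'): new char, reset run to 1
  Position 7 ('a'): new char, reset run to 1
  Position 8 ('b'): new char, reset run to 1
  Position 9 ('b'): continues run of 'b', length=2
  Position 10 ('b'): continues run of 'b', length=3
Longest run: 'b' with length 3

3


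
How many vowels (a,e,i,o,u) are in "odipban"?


Input: odipban
Checking each character:
  'o' at position 0: vowel (running total: 1)
  'd' at position 1: consonant
  'i' at position 2: vowel (running total: 2)
  'p' at position 3: consonant
  'b' at position 4: consonant
  'a' at position 5: vowel (running total: 3)
  'n' at position 6: consonant
Total vowels: 3

3


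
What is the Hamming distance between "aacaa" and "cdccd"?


Comparing "aacaa" and "cdccd" position by position:
  Position 0: 'a' vs 'c' => differ
  Position 1: 'a' vs 'd' => differ
  Position 2: 'c' vs 'c' => same
  Position 3: 'a' vs 'c' => differ
  Position 4: 'a' vs 'd' => differ
Total differences (Hamming distance): 4

4


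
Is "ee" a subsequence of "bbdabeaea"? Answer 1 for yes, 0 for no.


Check if "ee" is a subsequence of "bbdabeaea"
Greedy scan:
  Position 0 ('b'): no match needed
  Position 1 ('b'): no match needed
  Position 2 ('d'): no match needed
  Position 3 ('a'): no match needed
  Position 4 ('b'): no match needed
  Position 5 ('e'): matches sub[0] = 'e'
  Position 6 ('a'): no match needed
  Position 7 ('e'): matches sub[1] = 'e'
  Position 8 ('a'): no match needed
All 2 characters matched => is a subsequence

1


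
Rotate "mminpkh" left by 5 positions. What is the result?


Input: "mminpkh", rotate left by 5
First 5 characters: "mminp"
Remaining characters: "kh"
Concatenate remaining + first: "kh" + "mminp" = "khmminp"

khmminp


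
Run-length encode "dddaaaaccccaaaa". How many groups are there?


Input: dddaaaaccccaaaa
Scanning for consecutive runs:
  Group 1: 'd' x 3 (positions 0-2)
  Group 2: 'a' x 4 (positions 3-6)
  Group 3: 'c' x 4 (positions 7-10)
  Group 4: 'a' x 4 (positions 11-14)
Total groups: 4

4


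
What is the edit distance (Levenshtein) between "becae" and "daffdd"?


Computing edit distance: "becae" -> "daffdd"
DP table:
           d    a    f    f    d    d
      0    1    2    3    4    5    6
  b   1    1    2    3    4    5    6
  e   2    2    2    3    4    5    6
  c   3    3    3    3    4    5    6
  a   4    4    3    4    4    5    6
  e   5    5    4    4    5    5    6
Edit distance = dp[5][6] = 6

6


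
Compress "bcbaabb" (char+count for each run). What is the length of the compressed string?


Input: bcbaabb
Runs:
  'b' x 1 => "b1"
  'c' x 1 => "c1"
  'b' x 1 => "b1"
  'a' x 2 => "a2"
  'b' x 2 => "b2"
Compressed: "b1c1b1a2b2"
Compressed length: 10

10


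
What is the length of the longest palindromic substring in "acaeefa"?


Input: "acaeefa"
Checking substrings for palindromes:
  [0:3] "aca" (len 3) => palindrome
  [3:5] "ee" (len 2) => palindrome
Longest palindromic substring: "aca" with length 3

3


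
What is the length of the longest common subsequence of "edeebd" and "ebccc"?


LCS of "edeebd" and "ebccc"
DP table:
           e    b    c    c    c
      0    0    0    0    0    0
  e   0    1    1    1    1    1
  d   0    1    1    1    1    1
  e   0    1    1    1    1    1
  e   0    1    1    1    1    1
  b   0    1    2    2    2    2
  d   0    1    2    2    2    2
LCS length = dp[6][5] = 2

2


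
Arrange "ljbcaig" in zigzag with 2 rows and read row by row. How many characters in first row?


Zigzag "ljbcaig" into 2 rows:
Placing characters:
  'l' => row 0
  'j' => row 1
  'b' => row 0
  'c' => row 1
  'a' => row 0
  'i' => row 1
  'g' => row 0
Rows:
  Row 0: "lbag"
  Row 1: "jci"
First row length: 4

4


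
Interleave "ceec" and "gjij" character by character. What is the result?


Interleaving "ceec" and "gjij":
  Position 0: 'c' from first, 'g' from second => "cg"
  Position 1: 'e' from first, 'j' from second => "ej"
  Position 2: 'e' from first, 'i' from second => "ei"
  Position 3: 'c' from first, 'j' from second => "cj"
Result: cgejeicj

cgejeicj


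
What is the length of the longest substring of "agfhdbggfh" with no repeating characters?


Input: "agfhdbggfh"
Sliding window (track last position of each char):
  Position 0 ('a'): window [0,0] length 1 -- new best
  Position 1 ('g'): window [0,1] length 2 -- new best
  Position 2 ('f'): window [0,2] length 3 -- new best
  Position 3 ('h'): window [0,3] length 4 -- new best
  Position 4 ('d'): window [0,4] length 5 -- new best
  Position 5 ('b'): window [0,5] length 6 -- new best
  Position 6 ('g'): repeat (last at 1), move window start to 2
  Position 6 ('g'): window [2,6] length 5
  Position 7 ('g'): repeat (last at 6), move window start to 7
  Position 7 ('g'): window [7,7] length 1
  Position 8 ('f'): window [7,8] length 2
  Position 9 ('h'): window [7,9] length 3
Longest substring with no repeats: "agfhdb" with length 6

6


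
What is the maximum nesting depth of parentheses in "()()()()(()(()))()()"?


Input: "()()()()(()(()))()()"
Tracking depth:
  Position 0 '(': depth becomes 1
  Position 1 ')': depth becomes 0
  Position 2 '(': depth becomes 1
  Position 3 ')': depth becomes 0
  Position 4 '(': depth becomes 1
  Position 5 ')': depth becomes 0
  Position 6 '(': depth becomes 1
  Position 7 ')': depth becomes 0
  Position 8 '(': depth becomes 1
  Position 9 '(': depth becomes 2
  Position 10 ')': depth becomes 1
  Position 11 '(': depth becomes 2
  Position 12 '(': depth becomes 3
  Position 13 ')': depth becomes 2
  Position 14 ')': depth becomes 1
  Position 15 ')': depth becomes 0
  Position 16 '(': depth becomes 1
  Position 17 ')': depth becomes 0
  Position 18 '(': depth becomes 1
  Position 19 ')': depth becomes 0
Maximum depth reached: 3

3


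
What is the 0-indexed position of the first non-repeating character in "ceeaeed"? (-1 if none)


Input: ceeaeed
Character frequencies:
  'a': 1
  'c': 1
  'd': 1
  'e': 4
Scanning left to right for freq == 1:
  Position 0 ('c'): unique! => answer = 0

0


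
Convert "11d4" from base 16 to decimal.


Input: "11d4" in base 16
Positional expansion:
  Digit '1' (value 1) x 16^3 = 4096
  Digit '1' (value 1) x 16^2 = 256
  Digit 'd' (value 13) x 16^1 = 208
  Digit '4' (value 4) x 16^0 = 4
Sum = 4564

4564


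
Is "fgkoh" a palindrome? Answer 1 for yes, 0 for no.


Input: fgkoh
Reversed: hokgf
  Compare pos 0 ('f') with pos 4 ('h'): MISMATCH
  Compare pos 1 ('g') with pos 3 ('o'): MISMATCH
Result: not a palindrome

0


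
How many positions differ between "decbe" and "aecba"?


Comparing "decbe" and "aecba" position by position:
  Position 0: 'd' vs 'a' => DIFFER
  Position 1: 'e' vs 'e' => same
  Position 2: 'c' vs 'c' => same
  Position 3: 'b' vs 'b' => same
  Position 4: 'e' vs 'a' => DIFFER
Positions that differ: 2

2


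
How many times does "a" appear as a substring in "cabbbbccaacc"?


Searching for "a" in "cabbbbccaacc"
Scanning each position:
  Position 0: "c" => no
  Position 1: "a" => MATCH
  Position 2: "b" => no
  Position 3: "b" => no
  Position 4: "b" => no
  Position 5: "b" => no
  Position 6: "c" => no
  Position 7: "c" => no
  Position 8: "a" => MATCH
  Position 9: "a" => MATCH
  Position 10: "c" => no
  Position 11: "c" => no
Total occurrences: 3

3


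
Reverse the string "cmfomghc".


Input: cmfomghc
Reading characters right to left:
  Position 7: 'c'
  Position 6: 'h'
  Position 5: 'g'
  Position 4: 'm'
  Position 3: 'o'
  Position 2: 'f'
  Position 1: 'm'
  Position 0: 'c'
Reversed: chgmofmc

chgmofmc


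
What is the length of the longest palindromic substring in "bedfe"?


Input: "bedfe"
Checking substrings for palindromes:
  No multi-char palindromic substrings found
Longest palindromic substring: "b" with length 1

1


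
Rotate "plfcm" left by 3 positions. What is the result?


Input: "plfcm", rotate left by 3
First 3 characters: "plf"
Remaining characters: "cm"
Concatenate remaining + first: "cm" + "plf" = "cmplf"

cmplf


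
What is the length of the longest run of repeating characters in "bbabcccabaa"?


Input: "bbabcccabaa"
Scanning for longest run:
  Position 1 ('b'): continues run of 'b', length=2
  Position 2 ('a'): new char, reset run to 1
  Position 3 ('b'): new char, reset run to 1
  Position 4 ('c'): new char, reset run to 1
  Position 5 ('c'): continues run of 'c', length=2
  Position 6 ('c'): continues run of 'c', length=3
  Position 7 ('a'): new char, reset run to 1
  Position 8 ('b'): new char, reset run to 1
  Position 9 ('a'): new char, reset run to 1
  Position 10 ('a'): continues run of 'a', length=2
Longest run: 'c' with length 3

3


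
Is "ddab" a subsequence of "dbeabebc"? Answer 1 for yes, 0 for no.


Check if "ddab" is a subsequence of "dbeabebc"
Greedy scan:
  Position 0 ('d'): matches sub[0] = 'd'
  Position 1 ('b'): no match needed
  Position 2 ('e'): no match needed
  Position 3 ('a'): no match needed
  Position 4 ('b'): no match needed
  Position 5 ('e'): no match needed
  Position 6 ('b'): no match needed
  Position 7 ('c'): no match needed
Only matched 1/4 characters => not a subsequence

0


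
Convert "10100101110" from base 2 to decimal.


Input: "10100101110" in base 2
Positional expansion:
  Digit '1' (value 1) x 2^10 = 1024
  Digit '0' (value 0) x 2^9 = 0
  Digit '1' (value 1) x 2^8 = 256
  Digit '0' (value 0) x 2^7 = 0
  Digit '0' (value 0) x 2^6 = 0
  Digit '1' (value 1) x 2^5 = 32
  Digit '0' (value 0) x 2^4 = 0
  Digit '1' (value 1) x 2^3 = 8
  Digit '1' (value 1) x 2^2 = 4
  Digit '1' (value 1) x 2^1 = 2
  Digit '0' (value 0) x 2^0 = 0
Sum = 1326

1326


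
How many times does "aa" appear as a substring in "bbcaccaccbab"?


Searching for "aa" in "bbcaccaccbab"
Scanning each position:
  Position 0: "bb" => no
  Position 1: "bc" => no
  Position 2: "ca" => no
  Position 3: "ac" => no
  Position 4: "cc" => no
  Position 5: "ca" => no
  Position 6: "ac" => no
  Position 7: "cc" => no
  Position 8: "cb" => no
  Position 9: "ba" => no
  Position 10: "ab" => no
Total occurrences: 0

0


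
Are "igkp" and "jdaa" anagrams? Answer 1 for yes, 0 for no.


Strings: "igkp", "jdaa"
Sorted first:  gikp
Sorted second: aadj
Differ at position 0: 'g' vs 'a' => not anagrams

0


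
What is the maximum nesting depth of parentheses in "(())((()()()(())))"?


Input: "(())((()()()(())))"
Tracking depth:
  Position 0 '(': depth becomes 1
  Position 1 '(': depth becomes 2
  Position 2 ')': depth becomes 1
  Position 3 ')': depth becomes 0
  Position 4 '(': depth becomes 1
  Position 5 '(': depth becomes 2
  Position 6 '(': depth becomes 3
  Position 7 ')': depth becomes 2
  Position 8 '(': depth becomes 3
  Position 9 ')': depth becomes 2
  Position 10 '(': depth becomes 3
  Position 11 ')': depth becomes 2
  Position 12 '(': depth becomes 3
  Position 13 '(': depth becomes 4
  Position 14 ')': depth becomes 3
  Position 15 ')': depth becomes 2
  Position 16 ')': depth becomes 1
  Position 17 ')': depth becomes 0
Maximum depth reached: 4

4


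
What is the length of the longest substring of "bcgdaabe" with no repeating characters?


Input: "bcgdaabe"
Sliding window (track last position of each char):
  Position 0 ('b'): window [0,0] length 1 -- new best
  Position 1 ('c'): window [0,1] length 2 -- new best
  Position 2 ('g'): window [0,2] length 3 -- new best
  Position 3 ('d'): window [0,3] length 4 -- new best
  Position 4 ('a'): window [0,4] length 5 -- new best
  Position 5 ('a'): repeat (last at 4), move window start to 5
  Position 5 ('a'): window [5,5] length 1
  Position 6 ('b'): window [5,6] length 2
  Position 7 ('e'): window [5,7] length 3
Longest substring with no repeats: "bcgda" with length 5

5


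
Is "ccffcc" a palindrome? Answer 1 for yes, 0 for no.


Input: ccffcc
Reversed: ccffcc
  Compare pos 0 ('c') with pos 5 ('c'): match
  Compare pos 1 ('c') with pos 4 ('c'): match
  Compare pos 2 ('f') with pos 3 ('f'): match
Result: palindrome

1


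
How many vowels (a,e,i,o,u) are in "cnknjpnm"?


Input: cnknjpnm
Checking each character:
  'c' at position 0: consonant
  'n' at position 1: consonant
  'k' at position 2: consonant
  'n' at position 3: consonant
  'j' at position 4: consonant
  'p' at position 5: consonant
  'n' at position 6: consonant
  'm' at position 7: consonant
Total vowels: 0

0


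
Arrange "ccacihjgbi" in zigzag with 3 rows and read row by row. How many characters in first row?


Zigzag "ccacihjgbi" into 3 rows:
Placing characters:
  'c' => row 0
  'c' => row 1
  'a' => row 2
  'c' => row 1
  'i' => row 0
  'h' => row 1
  'j' => row 2
  'g' => row 1
  'b' => row 0
  'i' => row 1
Rows:
  Row 0: "cib"
  Row 1: "cchgi"
  Row 2: "aj"
First row length: 3

3


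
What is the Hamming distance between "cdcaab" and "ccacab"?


Comparing "cdcaab" and "ccacab" position by position:
  Position 0: 'c' vs 'c' => same
  Position 1: 'd' vs 'c' => differ
  Position 2: 'c' vs 'a' => differ
  Position 3: 'a' vs 'c' => differ
  Position 4: 'a' vs 'a' => same
  Position 5: 'b' vs 'b' => same
Total differences (Hamming distance): 3

3


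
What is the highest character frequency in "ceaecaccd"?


Input: ceaecaccd
Character counts:
  'a': 2
  'c': 4
  'd': 1
  'e': 2
Maximum frequency: 4

4


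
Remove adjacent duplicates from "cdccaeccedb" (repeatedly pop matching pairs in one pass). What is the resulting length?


Input: cdccaeccedb
Stack-based adjacent duplicate removal:
  Read 'c': push. Stack: c
  Read 'd': push. Stack: cd
  Read 'c': push. Stack: cdc
  Read 'c': matches stack top 'c' => pop. Stack: cd
  Read 'a': push. Stack: cda
  Read 'e': push. Stack: cdae
  Read 'c': push. Stack: cdaec
  Read 'c': matches stack top 'c' => pop. Stack: cdae
  Read 'e': matches stack top 'e' => pop. Stack: cda
  Read 'd': push. Stack: cdad
  Read 'b': push. Stack: cdadb
Final stack: "cdadb" (length 5)

5


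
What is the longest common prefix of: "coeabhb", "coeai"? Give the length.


Words: coeabhb, coeai
  Position 0: all 'c' => match
  Position 1: all 'o' => match
  Position 2: all 'e' => match
  Position 3: all 'a' => match
  Position 4: ('b', 'i') => mismatch, stop
LCP = "coea" (length 4)

4


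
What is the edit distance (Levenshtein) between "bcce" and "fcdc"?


Computing edit distance: "bcce" -> "fcdc"
DP table:
           f    c    d    c
      0    1    2    3    4
  b   1    1    2    3    4
  c   2    2    1    2    3
  c   3    3    2    2    2
  e   4    4    3    3    3
Edit distance = dp[4][4] = 3

3


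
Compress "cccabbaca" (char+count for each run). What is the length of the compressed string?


Input: cccabbaca
Runs:
  'c' x 3 => "c3"
  'a' x 1 => "a1"
  'b' x 2 => "b2"
  'a' x 1 => "a1"
  'c' x 1 => "c1"
  'a' x 1 => "a1"
Compressed: "c3a1b2a1c1a1"
Compressed length: 12

12


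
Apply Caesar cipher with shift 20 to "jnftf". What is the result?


Caesar cipher: shift "jnftf" by 20
  'j' (pos 9) + 20 = pos 3 = 'd'
  'n' (pos 13) + 20 = pos 7 = 'h'
  'f' (pos 5) + 20 = pos 25 = 'z'
  't' (pos 19) + 20 = pos 13 = 'n'
  'f' (pos 5) + 20 = pos 25 = 'z'
Result: dhznz

dhznz


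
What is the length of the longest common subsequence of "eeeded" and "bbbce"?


LCS of "eeeded" and "bbbce"
DP table:
           b    b    b    c    e
      0    0    0    0    0    0
  e   0    0    0    0    0    1
  e   0    0    0    0    0    1
  e   0    0    0    0    0    1
  d   0    0    0    0    0    1
  e   0    0    0    0    0    1
  d   0    0    0    0    0    1
LCS length = dp[6][5] = 1

1


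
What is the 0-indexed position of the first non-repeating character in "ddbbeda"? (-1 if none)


Input: ddbbeda
Character frequencies:
  'a': 1
  'b': 2
  'd': 3
  'e': 1
Scanning left to right for freq == 1:
  Position 0 ('d'): freq=3, skip
  Position 1 ('d'): freq=3, skip
  Position 2 ('b'): freq=2, skip
  Position 3 ('b'): freq=2, skip
  Position 4 ('e'): unique! => answer = 4

4


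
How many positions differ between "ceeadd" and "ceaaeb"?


Comparing "ceeadd" and "ceaaeb" position by position:
  Position 0: 'c' vs 'c' => same
  Position 1: 'e' vs 'e' => same
  Position 2: 'e' vs 'a' => DIFFER
  Position 3: 'a' vs 'a' => same
  Position 4: 'd' vs 'e' => DIFFER
  Position 5: 'd' vs 'b' => DIFFER
Positions that differ: 3

3


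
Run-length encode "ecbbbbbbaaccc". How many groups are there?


Input: ecbbbbbbaaccc
Scanning for consecutive runs:
  Group 1: 'e' x 1 (positions 0-0)
  Group 2: 'c' x 1 (positions 1-1)
  Group 3: 'b' x 6 (positions 2-7)
  Group 4: 'a' x 2 (positions 8-9)
  Group 5: 'c' x 3 (positions 10-12)
Total groups: 5

5


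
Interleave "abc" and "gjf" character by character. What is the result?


Interleaving "abc" and "gjf":
  Position 0: 'a' from first, 'g' from second => "ag"
  Position 1: 'b' from first, 'j' from second => "bj"
  Position 2: 'c' from first, 'f' from second => "cf"
Result: agbjcf

agbjcf


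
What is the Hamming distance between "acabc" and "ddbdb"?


Comparing "acabc" and "ddbdb" position by position:
  Position 0: 'a' vs 'd' => differ
  Position 1: 'c' vs 'd' => differ
  Position 2: 'a' vs 'b' => differ
  Position 3: 'b' vs 'd' => differ
  Position 4: 'c' vs 'b' => differ
Total differences (Hamming distance): 5

5


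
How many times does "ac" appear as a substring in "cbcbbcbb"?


Searching for "ac" in "cbcbbcbb"
Scanning each position:
  Position 0: "cb" => no
  Position 1: "bc" => no
  Position 2: "cb" => no
  Position 3: "bb" => no
  Position 4: "bc" => no
  Position 5: "cb" => no
  Position 6: "bb" => no
Total occurrences: 0

0


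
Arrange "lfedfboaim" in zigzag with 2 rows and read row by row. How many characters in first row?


Zigzag "lfedfboaim" into 2 rows:
Placing characters:
  'l' => row 0
  'f' => row 1
  'e' => row 0
  'd' => row 1
  'f' => row 0
  'b' => row 1
  'o' => row 0
  'a' => row 1
  'i' => row 0
  'm' => row 1
Rows:
  Row 0: "lefoi"
  Row 1: "fdbam"
First row length: 5

5


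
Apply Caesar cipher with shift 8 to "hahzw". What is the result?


Caesar cipher: shift "hahzw" by 8
  'h' (pos 7) + 8 = pos 15 = 'p'
  'a' (pos 0) + 8 = pos 8 = 'i'
  'h' (pos 7) + 8 = pos 15 = 'p'
  'z' (pos 25) + 8 = pos 7 = 'h'
  'w' (pos 22) + 8 = pos 4 = 'e'
Result: piphe

piphe


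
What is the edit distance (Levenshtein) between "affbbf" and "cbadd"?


Computing edit distance: "affbbf" -> "cbadd"
DP table:
           c    b    a    d    d
      0    1    2    3    4    5
  a   1    1    2    2    3    4
  f   2    2    2    3    3    4
  f   3    3    3    3    4    4
  b   4    4    3    4    4    5
  b   5    5    4    4    5    5
  f   6    6    5    5    5    6
Edit distance = dp[6][5] = 6

6


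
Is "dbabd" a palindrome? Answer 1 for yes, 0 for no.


Input: dbabd
Reversed: dbabd
  Compare pos 0 ('d') with pos 4 ('d'): match
  Compare pos 1 ('b') with pos 3 ('b'): match
Result: palindrome

1


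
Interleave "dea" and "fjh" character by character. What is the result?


Interleaving "dea" and "fjh":
  Position 0: 'd' from first, 'f' from second => "df"
  Position 1: 'e' from first, 'j' from second => "ej"
  Position 2: 'a' from first, 'h' from second => "ah"
Result: dfejah

dfejah


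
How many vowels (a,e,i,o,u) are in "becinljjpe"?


Input: becinljjpe
Checking each character:
  'b' at position 0: consonant
  'e' at position 1: vowel (running total: 1)
  'c' at position 2: consonant
  'i' at position 3: vowel (running total: 2)
  'n' at position 4: consonant
  'l' at position 5: consonant
  'j' at position 6: consonant
  'j' at position 7: consonant
  'p' at position 8: consonant
  'e' at position 9: vowel (running total: 3)
Total vowels: 3

3


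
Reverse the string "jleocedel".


Input: jleocedel
Reading characters right to left:
  Position 8: 'l'
  Position 7: 'e'
  Position 6: 'd'
  Position 5: 'e'
  Position 4: 'c'
  Position 3: 'o'
  Position 2: 'e'
  Position 1: 'l'
  Position 0: 'j'
Reversed: ledecoelj

ledecoelj


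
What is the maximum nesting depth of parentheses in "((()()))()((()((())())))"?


Input: "((()()))()((()((())())))"
Tracking depth:
  Position 0 '(': depth becomes 1
  Position 1 '(': depth becomes 2
  Position 2 '(': depth becomes 3
  Position 3 ')': depth becomes 2
  Position 4 '(': depth becomes 3
  Position 5 ')': depth becomes 2
  Position 6 ')': depth becomes 1
  Position 7 ')': depth becomes 0
  Position 8 '(': depth becomes 1
  Position 9 ')': depth becomes 0
  Position 10 '(': depth becomes 1
  Position 11 '(': depth becomes 2
  Position 12 '(': depth becomes 3
  Position 13 ')': depth becomes 2
  Position 14 '(': depth becomes 3
  Position 15 '(': depth becomes 4
  Position 16 '(': depth becomes 5
  Position 17 ')': depth becomes 4
  Position 18 ')': depth becomes 3
  Position 19 '(': depth becomes 4
  Position 20 ')': depth becomes 3
  Position 21 ')': depth becomes 2
  Position 22 ')': depth becomes 1
  Position 23 ')': depth becomes 0
Maximum depth reached: 5

5


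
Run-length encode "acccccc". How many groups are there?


Input: acccccc
Scanning for consecutive runs:
  Group 1: 'a' x 1 (positions 0-0)
  Group 2: 'c' x 6 (positions 1-6)
Total groups: 2

2


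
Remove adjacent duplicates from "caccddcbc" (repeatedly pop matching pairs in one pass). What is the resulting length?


Input: caccddcbc
Stack-based adjacent duplicate removal:
  Read 'c': push. Stack: c
  Read 'a': push. Stack: ca
  Read 'c': push. Stack: cac
  Read 'c': matches stack top 'c' => pop. Stack: ca
  Read 'd': push. Stack: cad
  Read 'd': matches stack top 'd' => pop. Stack: ca
  Read 'c': push. Stack: cac
  Read 'b': push. Stack: cacb
  Read 'c': push. Stack: cacbc
Final stack: "cacbc" (length 5)

5


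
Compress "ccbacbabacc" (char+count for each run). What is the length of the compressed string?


Input: ccbacbabacc
Runs:
  'c' x 2 => "c2"
  'b' x 1 => "b1"
  'a' x 1 => "a1"
  'c' x 1 => "c1"
  'b' x 1 => "b1"
  'a' x 1 => "a1"
  'b' x 1 => "b1"
  'a' x 1 => "a1"
  'c' x 2 => "c2"
Compressed: "c2b1a1c1b1a1b1a1c2"
Compressed length: 18

18


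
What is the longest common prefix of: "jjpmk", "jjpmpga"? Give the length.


Words: jjpmk, jjpmpga
  Position 0: all 'j' => match
  Position 1: all 'j' => match
  Position 2: all 'p' => match
  Position 3: all 'm' => match
  Position 4: ('k', 'p') => mismatch, stop
LCP = "jjpm" (length 4)

4


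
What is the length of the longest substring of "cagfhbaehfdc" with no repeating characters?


Input: "cagfhbaehfdc"
Sliding window (track last position of each char):
  Position 0 ('c'): window [0,0] length 1 -- new best
  Position 1 ('a'): window [0,1] length 2 -- new best
  Position 2 ('g'): window [0,2] length 3 -- new best
  Position 3 ('f'): window [0,3] length 4 -- new best
  Position 4 ('h'): window [0,4] length 5 -- new best
  Position 5 ('b'): window [0,5] length 6 -- new best
  Position 6 ('a'): repeat (last at 1), move window start to 2
  Position 6 ('a'): window [2,6] length 5
  Position 7 ('e'): window [2,7] length 6
  Position 8 ('h'): repeat (last at 4), move window start to 5
  Position 8 ('h'): window [5,8] length 4
  Position 9 ('f'): window [5,9] length 5
  Position 10 ('d'): window [5,10] length 6
  Position 11 ('c'): window [5,11] length 7 -- new best
Longest substring with no repeats: "baehfdc" with length 7

7


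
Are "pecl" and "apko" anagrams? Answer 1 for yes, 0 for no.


Strings: "pecl", "apko"
Sorted first:  celp
Sorted second: akop
Differ at position 0: 'c' vs 'a' => not anagrams

0


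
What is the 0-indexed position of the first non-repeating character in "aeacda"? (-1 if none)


Input: aeacda
Character frequencies:
  'a': 3
  'c': 1
  'd': 1
  'e': 1
Scanning left to right for freq == 1:
  Position 0 ('a'): freq=3, skip
  Position 1 ('e'): unique! => answer = 1

1


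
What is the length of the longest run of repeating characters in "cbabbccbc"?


Input: "cbabbccbc"
Scanning for longest run:
  Position 1 ('b'): new char, reset run to 1
  Position 2 ('a'): new char, reset run to 1
  Position 3 ('b'): new char, reset run to 1
  Position 4 ('b'): continues run of 'b', length=2
  Position 5 ('c'): new char, reset run to 1
  Position 6 ('c'): continues run of 'c', length=2
  Position 7 ('b'): new char, reset run to 1
  Position 8 ('c'): new char, reset run to 1
Longest run: 'b' with length 2

2


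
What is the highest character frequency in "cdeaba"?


Input: cdeaba
Character counts:
  'a': 2
  'b': 1
  'c': 1
  'd': 1
  'e': 1
Maximum frequency: 2

2


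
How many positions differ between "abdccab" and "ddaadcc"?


Comparing "abdccab" and "ddaadcc" position by position:
  Position 0: 'a' vs 'd' => DIFFER
  Position 1: 'b' vs 'd' => DIFFER
  Position 2: 'd' vs 'a' => DIFFER
  Position 3: 'c' vs 'a' => DIFFER
  Position 4: 'c' vs 'd' => DIFFER
  Position 5: 'a' vs 'c' => DIFFER
  Position 6: 'b' vs 'c' => DIFFER
Positions that differ: 7

7


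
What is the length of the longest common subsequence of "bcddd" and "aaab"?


LCS of "bcddd" and "aaab"
DP table:
           a    a    a    b
      0    0    0    0    0
  b   0    0    0    0    1
  c   0    0    0    0    1
  d   0    0    0    0    1
  d   0    0    0    0    1
  d   0    0    0    0    1
LCS length = dp[5][4] = 1

1


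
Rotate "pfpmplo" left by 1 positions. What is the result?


Input: "pfpmplo", rotate left by 1
First 1 characters: "p"
Remaining characters: "fpmplo"
Concatenate remaining + first: "fpmplo" + "p" = "fpmplop"

fpmplop


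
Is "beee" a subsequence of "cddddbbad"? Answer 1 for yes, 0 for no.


Check if "beee" is a subsequence of "cddddbbad"
Greedy scan:
  Position 0 ('c'): no match needed
  Position 1 ('d'): no match needed
  Position 2 ('d'): no match needed
  Position 3 ('d'): no match needed
  Position 4 ('d'): no match needed
  Position 5 ('b'): matches sub[0] = 'b'
  Position 6 ('b'): no match needed
  Position 7 ('a'): no match needed
  Position 8 ('d'): no match needed
Only matched 1/4 characters => not a subsequence

0


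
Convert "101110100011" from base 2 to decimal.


Input: "101110100011" in base 2
Positional expansion:
  Digit '1' (value 1) x 2^11 = 2048
  Digit '0' (value 0) x 2^10 = 0
  Digit '1' (value 1) x 2^9 = 512
  Digit '1' (value 1) x 2^8 = 256
  Digit '1' (value 1) x 2^7 = 128
  Digit '0' (value 0) x 2^6 = 0
  Digit '1' (value 1) x 2^5 = 32
  Digit '0' (value 0) x 2^4 = 0
  Digit '0' (value 0) x 2^3 = 0
  Digit '0' (value 0) x 2^2 = 0
  Digit '1' (value 1) x 2^1 = 2
  Digit '1' (value 1) x 2^0 = 1
Sum = 2979

2979


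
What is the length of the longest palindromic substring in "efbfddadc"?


Input: "efbfddadc"
Checking substrings for palindromes:
  [1:4] "fbf" (len 3) => palindrome
  [5:8] "dad" (len 3) => palindrome
  [4:6] "dd" (len 2) => palindrome
Longest palindromic substring: "fbf" with length 3

3


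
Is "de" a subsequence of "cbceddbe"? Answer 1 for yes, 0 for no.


Check if "de" is a subsequence of "cbceddbe"
Greedy scan:
  Position 0 ('c'): no match needed
  Position 1 ('b'): no match needed
  Position 2 ('c'): no match needed
  Position 3 ('e'): no match needed
  Position 4 ('d'): matches sub[0] = 'd'
  Position 5 ('d'): no match needed
  Position 6 ('b'): no match needed
  Position 7 ('e'): matches sub[1] = 'e'
All 2 characters matched => is a subsequence

1


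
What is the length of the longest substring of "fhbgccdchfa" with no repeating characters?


Input: "fhbgccdchfa"
Sliding window (track last position of each char):
  Position 0 ('f'): window [0,0] length 1 -- new best
  Position 1 ('h'): window [0,1] length 2 -- new best
  Position 2 ('b'): window [0,2] length 3 -- new best
  Position 3 ('g'): window [0,3] length 4 -- new best
  Position 4 ('c'): window [0,4] length 5 -- new best
  Position 5 ('c'): repeat (last at 4), move window start to 5
  Position 5 ('c'): window [5,5] length 1
  Position 6 ('d'): window [5,6] length 2
  Position 7 ('c'): repeat (last at 5), move window start to 6
  Position 7 ('c'): window [6,7] length 2
  Position 8 ('h'): window [6,8] length 3
  Position 9 ('f'): window [6,9] length 4
  Position 10 ('a'): window [6,10] length 5
Longest substring with no repeats: "fhbgc" with length 5

5


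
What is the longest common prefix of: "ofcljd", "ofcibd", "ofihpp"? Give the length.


Words: ofcljd, ofcibd, ofihpp
  Position 0: all 'o' => match
  Position 1: all 'f' => match
  Position 2: ('c', 'c', 'i') => mismatch, stop
LCP = "of" (length 2)

2


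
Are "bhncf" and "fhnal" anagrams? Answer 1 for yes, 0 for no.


Strings: "bhncf", "fhnal"
Sorted first:  bcfhn
Sorted second: afhln
Differ at position 0: 'b' vs 'a' => not anagrams

0


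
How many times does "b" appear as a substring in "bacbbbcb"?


Searching for "b" in "bacbbbcb"
Scanning each position:
  Position 0: "b" => MATCH
  Position 1: "a" => no
  Position 2: "c" => no
  Position 3: "b" => MATCH
  Position 4: "b" => MATCH
  Position 5: "b" => MATCH
  Position 6: "c" => no
  Position 7: "b" => MATCH
Total occurrences: 5

5


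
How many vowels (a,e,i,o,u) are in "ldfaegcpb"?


Input: ldfaegcpb
Checking each character:
  'l' at position 0: consonant
  'd' at position 1: consonant
  'f' at position 2: consonant
  'a' at position 3: vowel (running total: 1)
  'e' at position 4: vowel (running total: 2)
  'g' at position 5: consonant
  'c' at position 6: consonant
  'p' at position 7: consonant
  'b' at position 8: consonant
Total vowels: 2

2


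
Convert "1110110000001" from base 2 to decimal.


Input: "1110110000001" in base 2
Positional expansion:
  Digit '1' (value 1) x 2^12 = 4096
  Digit '1' (value 1) x 2^11 = 2048
  Digit '1' (value 1) x 2^10 = 1024
  Digit '0' (value 0) x 2^9 = 0
  Digit '1' (value 1) x 2^8 = 256
  Digit '1' (value 1) x 2^7 = 128
  Digit '0' (value 0) x 2^6 = 0
  Digit '0' (value 0) x 2^5 = 0
  Digit '0' (value 0) x 2^4 = 0
  Digit '0' (value 0) x 2^3 = 0
  Digit '0' (value 0) x 2^2 = 0
  Digit '0' (value 0) x 2^1 = 0
  Digit '1' (value 1) x 2^0 = 1
Sum = 7553

7553
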